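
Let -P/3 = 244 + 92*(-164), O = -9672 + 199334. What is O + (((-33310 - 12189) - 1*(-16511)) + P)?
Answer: 205206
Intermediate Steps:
O = 189662
P = 44532 (P = -3*(244 + 92*(-164)) = -3*(244 - 15088) = -3*(-14844) = 44532)
O + (((-33310 - 12189) - 1*(-16511)) + P) = 189662 + (((-33310 - 12189) - 1*(-16511)) + 44532) = 189662 + ((-45499 + 16511) + 44532) = 189662 + (-28988 + 44532) = 189662 + 15544 = 205206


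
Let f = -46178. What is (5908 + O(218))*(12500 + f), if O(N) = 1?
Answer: -199003302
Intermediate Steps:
(5908 + O(218))*(12500 + f) = (5908 + 1)*(12500 - 46178) = 5909*(-33678) = -199003302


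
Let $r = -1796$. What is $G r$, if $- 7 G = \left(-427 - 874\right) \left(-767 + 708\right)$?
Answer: $\frac{137859164}{7} \approx 1.9694 \cdot 10^{7}$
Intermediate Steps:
$G = - \frac{76759}{7}$ ($G = - \frac{\left(-427 - 874\right) \left(-767 + 708\right)}{7} = - \frac{\left(-1301\right) \left(-59\right)}{7} = \left(- \frac{1}{7}\right) 76759 = - \frac{76759}{7} \approx -10966.0$)
$G r = \left(- \frac{76759}{7}\right) \left(-1796\right) = \frac{137859164}{7}$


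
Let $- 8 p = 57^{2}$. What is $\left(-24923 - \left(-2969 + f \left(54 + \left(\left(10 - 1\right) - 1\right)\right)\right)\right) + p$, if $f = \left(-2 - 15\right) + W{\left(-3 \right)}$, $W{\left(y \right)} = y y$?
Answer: $- \frac{174913}{8} \approx -21864.0$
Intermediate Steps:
$W{\left(y \right)} = y^{2}$
$f = -8$ ($f = \left(-2 - 15\right) + \left(-3\right)^{2} = -17 + 9 = -8$)
$p = - \frac{3249}{8}$ ($p = - \frac{57^{2}}{8} = \left(- \frac{1}{8}\right) 3249 = - \frac{3249}{8} \approx -406.13$)
$\left(-24923 - \left(-2969 + f \left(54 + \left(\left(10 - 1\right) - 1\right)\right)\right)\right) + p = \left(-24923 + \left(2969 - - 8 \left(54 + \left(\left(10 - 1\right) - 1\right)\right)\right)\right) - \frac{3249}{8} = \left(-24923 + \left(2969 - - 8 \left(54 + \left(9 - 1\right)\right)\right)\right) - \frac{3249}{8} = \left(-24923 + \left(2969 - - 8 \left(54 + 8\right)\right)\right) - \frac{3249}{8} = \left(-24923 + \left(2969 - \left(-8\right) 62\right)\right) - \frac{3249}{8} = \left(-24923 + \left(2969 - -496\right)\right) - \frac{3249}{8} = \left(-24923 + \left(2969 + 496\right)\right) - \frac{3249}{8} = \left(-24923 + 3465\right) - \frac{3249}{8} = -21458 - \frac{3249}{8} = - \frac{174913}{8}$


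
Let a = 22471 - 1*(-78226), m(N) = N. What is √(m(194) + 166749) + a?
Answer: 100697 + 7*√3407 ≈ 1.0111e+5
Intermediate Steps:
a = 100697 (a = 22471 + 78226 = 100697)
√(m(194) + 166749) + a = √(194 + 166749) + 100697 = √166943 + 100697 = 7*√3407 + 100697 = 100697 + 7*√3407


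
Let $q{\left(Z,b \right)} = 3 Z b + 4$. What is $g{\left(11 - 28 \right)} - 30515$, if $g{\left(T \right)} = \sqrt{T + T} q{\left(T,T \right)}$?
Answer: $-30515 + 871 i \sqrt{34} \approx -30515.0 + 5078.8 i$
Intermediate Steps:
$q{\left(Z,b \right)} = 4 + 3 Z b$ ($q{\left(Z,b \right)} = 3 Z b + 4 = 4 + 3 Z b$)
$g{\left(T \right)} = \sqrt{2} \sqrt{T} \left(4 + 3 T^{2}\right)$ ($g{\left(T \right)} = \sqrt{T + T} \left(4 + 3 T T\right) = \sqrt{2 T} \left(4 + 3 T^{2}\right) = \sqrt{2} \sqrt{T} \left(4 + 3 T^{2}\right)$)
$g{\left(11 - 28 \right)} - 30515 = \sqrt{2} \sqrt{11 - 28} \left(4 + 3 \left(11 - 28\right)^{2}\right) - 30515 = \sqrt{2} \sqrt{-17} \left(4 + 3 \left(-17\right)^{2}\right) - 30515 = \sqrt{2} i \sqrt{17} \left(4 + 3 \cdot 289\right) - 30515 = \sqrt{2} i \sqrt{17} \left(4 + 867\right) - 30515 = \sqrt{2} i \sqrt{17} \cdot 871 - 30515 = 871 i \sqrt{34} - 30515 = -30515 + 871 i \sqrt{34}$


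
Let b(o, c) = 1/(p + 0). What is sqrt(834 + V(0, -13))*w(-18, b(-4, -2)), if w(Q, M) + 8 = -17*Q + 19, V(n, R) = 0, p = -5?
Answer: 317*sqrt(834) ≈ 9154.7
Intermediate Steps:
b(o, c) = -1/5 (b(o, c) = 1/(-5 + 0) = 1/(-5) = -1/5)
w(Q, M) = 11 - 17*Q (w(Q, M) = -8 + (-17*Q + 19) = -8 + (19 - 17*Q) = 11 - 17*Q)
sqrt(834 + V(0, -13))*w(-18, b(-4, -2)) = sqrt(834 + 0)*(11 - 17*(-18)) = sqrt(834)*(11 + 306) = sqrt(834)*317 = 317*sqrt(834)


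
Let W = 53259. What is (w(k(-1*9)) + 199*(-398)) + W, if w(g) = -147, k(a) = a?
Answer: -26090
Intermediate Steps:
(w(k(-1*9)) + 199*(-398)) + W = (-147 + 199*(-398)) + 53259 = (-147 - 79202) + 53259 = -79349 + 53259 = -26090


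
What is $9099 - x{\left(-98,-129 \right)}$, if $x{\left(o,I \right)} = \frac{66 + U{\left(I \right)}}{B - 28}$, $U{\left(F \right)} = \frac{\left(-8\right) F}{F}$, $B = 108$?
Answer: $\frac{363931}{40} \approx 9098.3$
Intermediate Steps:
$U{\left(F \right)} = -8$
$x{\left(o,I \right)} = \frac{29}{40}$ ($x{\left(o,I \right)} = \frac{66 - 8}{108 - 28} = \frac{58}{80} = 58 \cdot \frac{1}{80} = \frac{29}{40}$)
$9099 - x{\left(-98,-129 \right)} = 9099 - \frac{29}{40} = \frac{363931}{40}$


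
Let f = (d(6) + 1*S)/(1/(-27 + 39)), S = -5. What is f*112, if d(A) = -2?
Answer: -9408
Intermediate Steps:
f = -84 (f = (-2 + 1*(-5))/(1/(-27 + 39)) = (-2 - 5)/(1/12) = -7/1/12 = -7*12 = -84)
f*112 = -84*112 = -9408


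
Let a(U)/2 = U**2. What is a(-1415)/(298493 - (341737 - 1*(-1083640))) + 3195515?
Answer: 1800485360405/563442 ≈ 3.1955e+6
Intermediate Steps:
a(U) = 2*U**2
a(-1415)/(298493 - (341737 - 1*(-1083640))) + 3195515 = (2*(-1415)**2)/(298493 - (341737 - 1*(-1083640))) + 3195515 = (2*2002225)/(298493 - (341737 + 1083640)) + 3195515 = 4004450/(298493 - 1*1425377) + 3195515 = 4004450/(298493 - 1425377) + 3195515 = 4004450/(-1126884) + 3195515 = 4004450*(-1/1126884) + 3195515 = -2002225/563442 + 3195515 = 1800485360405/563442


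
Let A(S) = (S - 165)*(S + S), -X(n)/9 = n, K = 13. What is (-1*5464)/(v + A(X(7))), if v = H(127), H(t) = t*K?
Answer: -5464/30379 ≈ -0.17986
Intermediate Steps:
X(n) = -9*n
H(t) = 13*t (H(t) = t*13 = 13*t)
v = 1651 (v = 13*127 = 1651)
A(S) = 2*S*(-165 + S) (A(S) = (-165 + S)*(2*S) = 2*S*(-165 + S))
(-1*5464)/(v + A(X(7))) = (-1*5464)/(1651 + 2*(-9*7)*(-165 - 9*7)) = -5464/(1651 + 2*(-63)*(-165 - 63)) = -5464/(1651 + 2*(-63)*(-228)) = -5464/(1651 + 28728) = -5464/30379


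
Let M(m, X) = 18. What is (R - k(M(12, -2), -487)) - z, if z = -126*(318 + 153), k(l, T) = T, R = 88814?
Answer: 148647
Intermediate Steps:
z = -59346 (z = -126*471 = -59346)
(R - k(M(12, -2), -487)) - z = (88814 - 1*(-487)) - 1*(-59346) = (88814 + 487) + 59346 = 89301 + 59346 = 148647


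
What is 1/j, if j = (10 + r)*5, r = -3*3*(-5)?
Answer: 1/275 ≈ 0.0036364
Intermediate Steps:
r = 45 (r = -9*(-5) = 45)
j = 275 (j = (10 + 45)*5 = 55*5 = 275)
1/j = 1/275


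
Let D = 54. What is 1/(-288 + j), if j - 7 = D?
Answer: -1/227 ≈ -0.0044053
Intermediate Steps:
j = 61 (j = 7 + 54 = 61)
1/(-288 + j) = 1/(-288 + 61) = 1/(-227) = -1/227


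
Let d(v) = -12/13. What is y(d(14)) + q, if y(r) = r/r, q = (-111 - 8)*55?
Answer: -6544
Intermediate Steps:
d(v) = -12/13 (d(v) = -12*1/13 = -12/13)
q = -6545 (q = -119*55 = -6545)
y(r) = 1
y(d(14)) + q = 1 - 6545 = -6544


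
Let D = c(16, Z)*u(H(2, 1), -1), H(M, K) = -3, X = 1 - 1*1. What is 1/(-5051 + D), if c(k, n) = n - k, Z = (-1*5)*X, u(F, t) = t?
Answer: -1/5035 ≈ -0.00019861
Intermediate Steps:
X = 0 (X = 1 - 1 = 0)
Z = 0 (Z = -1*5*0 = -5*0 = 0)
D = 16 (D = (0 - 1*16)*(-1) = (0 - 16)*(-1) = -16*(-1) = 16)
1/(-5051 + D) = 1/(-5051 + 16) = 1/(-5035) = -1/5035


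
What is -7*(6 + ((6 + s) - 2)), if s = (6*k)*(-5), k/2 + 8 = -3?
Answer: -4690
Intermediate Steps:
k = -22 (k = -16 + 2*(-3) = -16 - 6 = -22)
s = 660 (s = (6*(-22))*(-5) = -132*(-5) = 660)
-7*(6 + ((6 + s) - 2)) = -7*(6 + ((6 + 660) - 2)) = -7*(6 + (666 - 2)) = -7*(6 + 664) = -7*670 = -4690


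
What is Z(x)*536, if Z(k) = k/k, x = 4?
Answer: 536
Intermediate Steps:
Z(k) = 1
Z(x)*536 = 1*536 = 536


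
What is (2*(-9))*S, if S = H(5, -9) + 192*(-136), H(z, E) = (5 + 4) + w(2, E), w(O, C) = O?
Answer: 469818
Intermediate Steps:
H(z, E) = 11 (H(z, E) = (5 + 4) + 2 = 9 + 2 = 11)
S = -26101 (S = 11 + 192*(-136) = 11 - 26112 = -26101)
(2*(-9))*S = (2*(-9))*(-26101) = -18*(-26101) = 469818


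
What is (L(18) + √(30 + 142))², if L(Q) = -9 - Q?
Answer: 901 - 108*√43 ≈ 192.80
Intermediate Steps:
(L(18) + √(30 + 142))² = ((-9 - 1*18) + √(30 + 142))² = ((-9 - 18) + √172)² = (-27 + 2*√43)²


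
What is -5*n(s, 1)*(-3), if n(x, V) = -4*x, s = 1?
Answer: -60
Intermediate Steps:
-5*n(s, 1)*(-3) = -(-20)*(-3) = -5*(-4)*(-3) = 20*(-3) = -60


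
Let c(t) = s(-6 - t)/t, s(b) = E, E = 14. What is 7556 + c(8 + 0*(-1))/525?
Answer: 2266801/300 ≈ 7556.0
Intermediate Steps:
s(b) = 14
c(t) = 14/t
7556 + c(8 + 0*(-1))/525 = 7556 + (14/(8 + 0*(-1)))/525 = 7556 + (14/(8 + 0))*(1/525) = 7556 + (14/8)*(1/525) = 7556 + (14*(1/8))*(1/525) = 7556 + (7/4)*(1/525) = 7556 + 1/300 = 2266801/300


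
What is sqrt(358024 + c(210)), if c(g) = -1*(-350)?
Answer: sqrt(358374) ≈ 598.64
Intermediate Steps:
c(g) = 350
sqrt(358024 + c(210)) = sqrt(358024 + 350) = sqrt(358374)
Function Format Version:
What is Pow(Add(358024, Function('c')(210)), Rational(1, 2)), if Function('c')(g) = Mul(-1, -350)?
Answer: Pow(358374, Rational(1, 2)) ≈ 598.64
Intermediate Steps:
Function('c')(g) = 350
Pow(Add(358024, Function('c')(210)), Rational(1, 2)) = Pow(Add(358024, 350), Rational(1, 2)) = Pow(358374, Rational(1, 2))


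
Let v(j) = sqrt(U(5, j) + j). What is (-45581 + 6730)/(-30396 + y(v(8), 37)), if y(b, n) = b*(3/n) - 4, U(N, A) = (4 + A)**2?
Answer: 10637403800/8323519991 + 4312461*sqrt(38)/632587519316 ≈ 1.2780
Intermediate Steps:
v(j) = sqrt(j + (4 + j)**2) (v(j) = sqrt((4 + j)**2 + j) = sqrt(j + (4 + j)**2))
y(b, n) = -4 + 3*b/n (y(b, n) = 3*b/n - 4 = -4 + 3*b/n)
(-45581 + 6730)/(-30396 + y(v(8), 37)) = (-45581 + 6730)/(-30396 + (-4 + 3*sqrt(8 + (4 + 8)**2)/37)) = -38851/(-30396 + (-4 + 3*sqrt(8 + 12**2)*(1/37))) = -38851/(-30396 + (-4 + 3*sqrt(8 + 144)*(1/37))) = -38851/(-30396 + (-4 + 3*sqrt(152)*(1/37))) = -38851/(-30396 + (-4 + 3*(2*sqrt(38))*(1/37))) = -38851/(-30396 + (-4 + 6*sqrt(38)/37)) = -38851/(-30400 + 6*sqrt(38)/37)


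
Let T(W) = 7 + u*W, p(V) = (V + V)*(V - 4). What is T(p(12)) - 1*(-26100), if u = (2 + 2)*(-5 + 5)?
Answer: 26107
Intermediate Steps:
u = 0 (u = 4*0 = 0)
p(V) = 2*V*(-4 + V) (p(V) = (2*V)*(-4 + V) = 2*V*(-4 + V))
T(W) = 7 (T(W) = 7 + 0*W = 7 + 0 = 7)
T(p(12)) - 1*(-26100) = 7 - 1*(-26100) = 7 + 26100 = 26107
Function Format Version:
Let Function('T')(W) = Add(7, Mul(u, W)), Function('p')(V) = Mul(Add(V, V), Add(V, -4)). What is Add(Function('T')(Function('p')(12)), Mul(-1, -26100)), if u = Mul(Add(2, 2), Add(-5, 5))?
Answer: 26107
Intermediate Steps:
u = 0 (u = Mul(4, 0) = 0)
Function('p')(V) = Mul(2, V, Add(-4, V)) (Function('p')(V) = Mul(Mul(2, V), Add(-4, V)) = Mul(2, V, Add(-4, V)))
Function('T')(W) = 7 (Function('T')(W) = Add(7, Mul(0, W)) = Add(7, 0) = 7)
Add(Function('T')(Function('p')(12)), Mul(-1, -26100)) = Add(7, Mul(-1, -26100)) = Add(7, 26100) = 26107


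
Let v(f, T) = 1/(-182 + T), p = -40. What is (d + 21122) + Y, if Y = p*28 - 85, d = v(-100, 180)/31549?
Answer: 1256722865/63098 ≈ 19917.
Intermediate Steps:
d = -1/63098 (d = 1/((-182 + 180)*31549) = (1/31549)/(-2) = -½*1/31549 = -1/63098 ≈ -1.5848e-5)
Y = -1205 (Y = -40*28 - 85 = -1120 - 85 = -1205)
(d + 21122) + Y = (-1/63098 + 21122) - 1205 = 1332755955/63098 - 1205 = 1256722865/63098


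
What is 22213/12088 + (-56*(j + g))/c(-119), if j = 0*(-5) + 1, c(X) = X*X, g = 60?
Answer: 39037955/24454024 ≈ 1.5964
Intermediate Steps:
c(X) = X²
j = 1 (j = 0 + 1 = 1)
22213/12088 + (-56*(j + g))/c(-119) = 22213/12088 + (-56*(1 + 60))/((-119)²) = 22213*(1/12088) - 56*61/14161 = 22213/12088 - 3416*1/14161 = 22213/12088 - 488/2023 = 39037955/24454024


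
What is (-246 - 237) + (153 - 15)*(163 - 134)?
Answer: 3519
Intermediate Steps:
(-246 - 237) + (153 - 15)*(163 - 134) = -483 + 138*29 = -483 + 4002 = 3519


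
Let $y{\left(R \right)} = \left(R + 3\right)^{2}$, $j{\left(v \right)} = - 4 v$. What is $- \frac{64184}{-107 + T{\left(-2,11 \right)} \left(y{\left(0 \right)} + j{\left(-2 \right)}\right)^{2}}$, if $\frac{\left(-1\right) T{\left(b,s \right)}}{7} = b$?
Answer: $- \frac{64184}{3939} \approx -16.294$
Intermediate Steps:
$T{\left(b,s \right)} = - 7 b$
$y{\left(R \right)} = \left(3 + R\right)^{2}$
$- \frac{64184}{-107 + T{\left(-2,11 \right)} \left(y{\left(0 \right)} + j{\left(-2 \right)}\right)^{2}} = - \frac{64184}{-107 + \left(-7\right) \left(-2\right) \left(\left(3 + 0\right)^{2} - -8\right)^{2}} = - \frac{64184}{-107 + 14 \left(3^{2} + 8\right)^{2}} = - \frac{64184}{-107 + 14 \left(9 + 8\right)^{2}} = - \frac{64184}{-107 + 14 \cdot 17^{2}} = - \frac{64184}{-107 + 14 \cdot 289} = - \frac{64184}{-107 + 4046} = - \frac{64184}{3939}$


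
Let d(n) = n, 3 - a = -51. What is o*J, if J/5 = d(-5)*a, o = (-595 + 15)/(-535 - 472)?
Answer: -783000/1007 ≈ -777.56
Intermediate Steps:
a = 54 (a = 3 - 1*(-51) = 3 + 51 = 54)
o = 580/1007 (o = -580/(-1007) = -580*(-1/1007) = 580/1007 ≈ 0.57597)
J = -1350 (J = 5*(-5*54) = 5*(-270) = -1350)
o*J = (580/1007)*(-1350) = -783000/1007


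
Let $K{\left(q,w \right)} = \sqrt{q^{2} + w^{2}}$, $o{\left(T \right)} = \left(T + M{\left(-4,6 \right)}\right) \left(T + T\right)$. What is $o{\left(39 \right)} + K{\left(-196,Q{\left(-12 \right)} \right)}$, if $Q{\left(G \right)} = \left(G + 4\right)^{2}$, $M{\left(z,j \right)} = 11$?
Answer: $3900 + 4 \sqrt{2657} \approx 4106.2$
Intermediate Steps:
$Q{\left(G \right)} = \left(4 + G\right)^{2}$
$o{\left(T \right)} = 2 T \left(11 + T\right)$ ($o{\left(T \right)} = \left(T + 11\right) \left(T + T\right) = \left(11 + T\right) 2 T = 2 T \left(11 + T\right)$)
$o{\left(39 \right)} + K{\left(-196,Q{\left(-12 \right)} \right)} = 2 \cdot 39 \left(11 + 39\right) + \sqrt{\left(-196\right)^{2} + \left(\left(4 - 12\right)^{2}\right)^{2}} = 2 \cdot 39 \cdot 50 + \sqrt{38416 + \left(\left(-8\right)^{2}\right)^{2}} = 3900 + \sqrt{38416 + 64^{2}} = 3900 + \sqrt{38416 + 4096} = 3900 + \sqrt{42512} = 3900 + 4 \sqrt{2657}$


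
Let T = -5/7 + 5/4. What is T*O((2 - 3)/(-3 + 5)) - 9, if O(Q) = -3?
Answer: -297/28 ≈ -10.607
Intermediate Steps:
T = 15/28 (T = -5*1/7 + 5*(1/4) = -5/7 + 5/4 = 15/28 ≈ 0.53571)
T*O((2 - 3)/(-3 + 5)) - 9 = (15/28)*(-3) - 9 = -45/28 - 9 = -297/28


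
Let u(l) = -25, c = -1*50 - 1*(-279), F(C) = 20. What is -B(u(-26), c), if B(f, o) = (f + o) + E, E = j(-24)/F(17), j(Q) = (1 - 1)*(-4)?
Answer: -204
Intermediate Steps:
j(Q) = 0 (j(Q) = 0*(-4) = 0)
c = 229 (c = -50 + 279 = 229)
E = 0 (E = 0/20 = 0*(1/20) = 0)
B(f, o) = f + o (B(f, o) = (f + o) + 0 = f + o)
-B(u(-26), c) = -(-25 + 229) = -1*204 = -204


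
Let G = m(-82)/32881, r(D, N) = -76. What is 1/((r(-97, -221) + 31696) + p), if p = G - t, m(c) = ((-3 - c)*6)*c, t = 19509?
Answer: 32881/398182923 ≈ 8.2578e-5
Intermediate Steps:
m(c) = c*(-18 - 6*c) (m(c) = (-18 - 6*c)*c = c*(-18 - 6*c))
G = -38868/32881 (G = -6*(-82)*(3 - 82)/32881 = -6*(-82)*(-79)*(1/32881) = -38868*1/32881 = -38868/32881 ≈ -1.1821)
p = -641514297/32881 (p = -38868/32881 - 1*19509 = -38868/32881 - 19509 = -641514297/32881 ≈ -19510.)
1/((r(-97, -221) + 31696) + p) = 1/((-76 + 31696) - 641514297/32881) = 1/(31620 - 641514297/32881) = 1/(398182923/32881) = 32881/398182923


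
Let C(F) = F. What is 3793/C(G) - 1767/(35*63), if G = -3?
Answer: -309958/245 ≈ -1265.1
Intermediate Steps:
3793/C(G) - 1767/(35*63) = 3793/(-3) - 1767/(35*63) = 3793*(-1/3) - 1767/2205 = -3793/3 - 1767*1/2205 = -3793/3 - 589/735 = -309958/245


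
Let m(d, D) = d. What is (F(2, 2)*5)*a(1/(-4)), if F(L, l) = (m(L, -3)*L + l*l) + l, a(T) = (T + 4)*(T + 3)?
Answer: 4125/8 ≈ 515.63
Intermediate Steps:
a(T) = (3 + T)*(4 + T) (a(T) = (4 + T)*(3 + T) = (3 + T)*(4 + T))
F(L, l) = l + L**2 + l**2 (F(L, l) = (L*L + l*l) + l = (L**2 + l**2) + l = l + L**2 + l**2)
(F(2, 2)*5)*a(1/(-4)) = ((2 + 2**2 + 2**2)*5)*(12 + (1/(-4))**2 + 7/(-4)) = ((2 + 4 + 4)*5)*(12 + (-1/4)**2 + 7*(-1/4)) = (10*5)*(12 + 1/16 - 7/4) = 50*(165/16) = 4125/8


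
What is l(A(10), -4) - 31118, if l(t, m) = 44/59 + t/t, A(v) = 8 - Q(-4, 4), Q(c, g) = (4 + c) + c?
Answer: -1835859/59 ≈ -31116.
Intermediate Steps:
Q(c, g) = 4 + 2*c
A(v) = 12 (A(v) = 8 - (4 + 2*(-4)) = 8 - (4 - 8) = 8 - 1*(-4) = 8 + 4 = 12)
l(t, m) = 103/59 (l(t, m) = 44*(1/59) + 1 = 44/59 + 1 = 103/59)
l(A(10), -4) - 31118 = 103/59 - 31118 = -1835859/59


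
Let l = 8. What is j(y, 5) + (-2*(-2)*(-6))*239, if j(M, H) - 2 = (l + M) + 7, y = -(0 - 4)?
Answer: -5715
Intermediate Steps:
y = 4 (y = -1*(-4) = 4)
j(M, H) = 17 + M (j(M, H) = 2 + ((8 + M) + 7) = 2 + (15 + M) = 17 + M)
j(y, 5) + (-2*(-2)*(-6))*239 = (17 + 4) + (-2*(-2)*(-6))*239 = 21 + (4*(-6))*239 = 21 - 24*239 = 21 - 5736 = -5715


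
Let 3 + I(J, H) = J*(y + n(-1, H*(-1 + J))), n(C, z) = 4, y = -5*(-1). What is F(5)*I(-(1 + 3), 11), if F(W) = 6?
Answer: -234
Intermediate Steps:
y = 5
I(J, H) = -3 + 9*J (I(J, H) = -3 + J*(5 + 4) = -3 + J*9 = -3 + 9*J)
F(5)*I(-(1 + 3), 11) = 6*(-3 + 9*(-(1 + 3))) = 6*(-3 + 9*(-1*4)) = 6*(-3 + 9*(-4)) = 6*(-3 - 36) = 6*(-39) = -234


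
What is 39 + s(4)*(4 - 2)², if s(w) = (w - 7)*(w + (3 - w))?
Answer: 3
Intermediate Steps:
s(w) = -21 + 3*w (s(w) = (-7 + w)*3 = -21 + 3*w)
39 + s(4)*(4 - 2)² = 39 + (-21 + 3*4)*(4 - 2)² = 39 + (-21 + 12)*2² = 39 - 9*4 = 39 - 36 = 3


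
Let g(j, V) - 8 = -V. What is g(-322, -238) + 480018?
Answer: 480264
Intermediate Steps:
g(j, V) = 8 - V
g(-322, -238) + 480018 = (8 - 1*(-238)) + 480018 = (8 + 238) + 480018 = 246 + 480018 = 480264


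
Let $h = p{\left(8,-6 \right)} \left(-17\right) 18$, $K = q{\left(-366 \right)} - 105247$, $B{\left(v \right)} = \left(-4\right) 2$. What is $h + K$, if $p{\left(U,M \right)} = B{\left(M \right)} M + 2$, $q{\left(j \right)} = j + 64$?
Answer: $-120849$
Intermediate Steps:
$B{\left(v \right)} = -8$
$q{\left(j \right)} = 64 + j$
$p{\left(U,M \right)} = 2 - 8 M$ ($p{\left(U,M \right)} = - 8 M + 2 = 2 - 8 M$)
$K = -105549$ ($K = \left(64 - 366\right) - 105247 = -302 - 105247 = -105549$)
$h = -15300$ ($h = \left(2 - -48\right) \left(-17\right) 18 = \left(2 + 48\right) \left(-17\right) 18 = 50 \left(-17\right) 18 = \left(-850\right) 18 = -15300$)
$h + K = -15300 - 105549 = -120849$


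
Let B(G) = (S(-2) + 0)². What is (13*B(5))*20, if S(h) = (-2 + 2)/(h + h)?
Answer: 0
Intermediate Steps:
S(h) = 0 (S(h) = 0/((2*h)) = 0*(1/(2*h)) = 0)
B(G) = 0 (B(G) = (0 + 0)² = 0² = 0)
(13*B(5))*20 = (13*0)*20 = 0*20 = 0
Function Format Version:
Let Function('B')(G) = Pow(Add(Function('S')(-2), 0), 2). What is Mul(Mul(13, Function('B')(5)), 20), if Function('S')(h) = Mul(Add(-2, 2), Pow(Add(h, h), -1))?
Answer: 0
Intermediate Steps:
Function('S')(h) = 0 (Function('S')(h) = Mul(0, Pow(Mul(2, h), -1)) = Mul(0, Mul(Rational(1, 2), Pow(h, -1))) = 0)
Function('B')(G) = 0 (Function('B')(G) = Pow(Add(0, 0), 2) = Pow(0, 2) = 0)
Mul(Mul(13, Function('B')(5)), 20) = Mul(Mul(13, 0), 20) = Mul(0, 20) = 0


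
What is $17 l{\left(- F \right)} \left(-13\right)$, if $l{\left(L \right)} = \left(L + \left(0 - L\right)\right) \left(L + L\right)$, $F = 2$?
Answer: $0$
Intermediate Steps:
$l{\left(L \right)} = 0$ ($l{\left(L \right)} = \left(L - L\right) 2 L = 0 \cdot 2 L = 0$)
$17 l{\left(- F \right)} \left(-13\right) = 17 \cdot 0 \left(-13\right) = 0 \left(-13\right) = 0$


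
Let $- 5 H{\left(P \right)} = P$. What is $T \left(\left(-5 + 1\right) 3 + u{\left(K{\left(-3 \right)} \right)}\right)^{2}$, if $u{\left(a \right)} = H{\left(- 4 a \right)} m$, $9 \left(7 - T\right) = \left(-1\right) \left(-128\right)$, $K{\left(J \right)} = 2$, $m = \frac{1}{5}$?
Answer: $- \frac{1108432}{1125} \approx -985.27$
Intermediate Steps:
$m = \frac{1}{5} \approx 0.2$
$H{\left(P \right)} = - \frac{P}{5}$
$T = - \frac{65}{9}$ ($T = 7 - \frac{\left(-1\right) \left(-128\right)}{9} = 7 - \frac{128}{9} = - \frac{65}{9} \approx -7.2222$)
$u{\left(a \right)} = \frac{4 a}{25}$ ($u{\left(a \right)} = - \frac{\left(-4\right) a}{5} \cdot \frac{1}{5} = \frac{4 a}{5} \cdot \frac{1}{5} = \frac{4 a}{25}$)
$T \left(\left(-5 + 1\right) 3 + u{\left(K{\left(-3 \right)} \right)}\right)^{2} = - \frac{65 \left(\left(-5 + 1\right) 3 + \frac{4}{25} \cdot 2\right)^{2}}{9} = - \frac{65 \left(\left(-4\right) 3 + \frac{8}{25}\right)^{2}}{9} = - \frac{65 \left(-12 + \frac{8}{25}\right)^{2}}{9} = - \frac{65 \left(- \frac{292}{25}\right)^{2}}{9} = \left(- \frac{65}{9}\right) \frac{85264}{625} = - \frac{1108432}{1125}$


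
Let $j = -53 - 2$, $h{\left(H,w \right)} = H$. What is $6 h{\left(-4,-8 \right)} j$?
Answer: $1320$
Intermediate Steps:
$j = -55$ ($j = -53 - 2 = -55$)
$6 h{\left(-4,-8 \right)} j = 6 \left(-4\right) \left(-55\right) = \left(-24\right) \left(-55\right) = 1320$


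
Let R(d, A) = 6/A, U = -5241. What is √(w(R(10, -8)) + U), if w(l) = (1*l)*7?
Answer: I*√20985/2 ≈ 72.431*I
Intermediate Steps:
w(l) = 7*l (w(l) = l*7 = 7*l)
√(w(R(10, -8)) + U) = √(7*(6/(-8)) - 5241) = √(7*(6*(-⅛)) - 5241) = √(7*(-¾) - 5241) = √(-21/4 - 5241) = √(-20985/4) = I*√20985/2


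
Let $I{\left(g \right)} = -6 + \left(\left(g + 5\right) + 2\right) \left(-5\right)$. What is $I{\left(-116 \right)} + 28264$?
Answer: $28803$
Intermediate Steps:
$I{\left(g \right)} = -41 - 5 g$ ($I{\left(g \right)} = -6 + \left(\left(5 + g\right) + 2\right) \left(-5\right) = -6 + \left(7 + g\right) \left(-5\right) = -6 - \left(35 + 5 g\right) = -41 - 5 g$)
$I{\left(-116 \right)} + 28264 = \left(-41 - -580\right) + 28264 = \left(-41 + 580\right) + 28264 = 539 + 28264 = 28803$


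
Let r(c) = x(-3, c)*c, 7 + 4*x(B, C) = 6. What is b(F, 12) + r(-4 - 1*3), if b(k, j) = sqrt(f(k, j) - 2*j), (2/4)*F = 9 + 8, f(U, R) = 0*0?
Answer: 7/4 + 2*I*sqrt(6) ≈ 1.75 + 4.899*I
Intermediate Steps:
x(B, C) = -1/4 (x(B, C) = -7/4 + (1/4)*6 = -7/4 + 3/2 = -1/4)
f(U, R) = 0
F = 34 (F = 2*(9 + 8) = 2*17 = 34)
b(k, j) = sqrt(2)*sqrt(-j) (b(k, j) = sqrt(0 - 2*j) = sqrt(-2*j) = sqrt(2)*sqrt(-j))
r(c) = -c/4
b(F, 12) + r(-4 - 1*3) = sqrt(2)*sqrt(-1*12) - (-4 - 1*3)/4 = sqrt(2)*sqrt(-12) - (-4 - 3)/4 = sqrt(2)*(2*I*sqrt(3)) - 1/4*(-7) = 2*I*sqrt(6) + 7/4 = 7/4 + 2*I*sqrt(6)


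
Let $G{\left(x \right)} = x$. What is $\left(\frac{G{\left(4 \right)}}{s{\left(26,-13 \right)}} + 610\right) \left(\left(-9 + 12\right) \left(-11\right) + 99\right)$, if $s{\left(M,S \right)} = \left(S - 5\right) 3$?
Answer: $\frac{362296}{9} \approx 40255.0$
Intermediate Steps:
$s{\left(M,S \right)} = -15 + 3 S$ ($s{\left(M,S \right)} = \left(-5 + S\right) 3 = -15 + 3 S$)
$\left(\frac{G{\left(4 \right)}}{s{\left(26,-13 \right)}} + 610\right) \left(\left(-9 + 12\right) \left(-11\right) + 99\right) = \left(\frac{4}{-15 + 3 \left(-13\right)} + 610\right) \left(\left(-9 + 12\right) \left(-11\right) + 99\right) = \left(\frac{4}{-15 - 39} + 610\right) \left(3 \left(-11\right) + 99\right) = \left(\frac{4}{-54} + 610\right) \left(-33 + 99\right) = \left(4 \left(- \frac{1}{54}\right) + 610\right) 66 = \left(- \frac{2}{27} + 610\right) 66 = \frac{16468}{27} \cdot 66 = \frac{362296}{9}$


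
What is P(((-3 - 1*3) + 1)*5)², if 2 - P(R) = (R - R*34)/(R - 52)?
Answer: 7921/49 ≈ 161.65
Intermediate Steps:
P(R) = 2 + 33*R/(-52 + R) (P(R) = 2 - (R - R*34)/(R - 52) = 2 - (R - 34*R)/(-52 + R) = 2 - (-33*R)/(-52 + R) = 2 - (-33)*R/(-52 + R) = 2 + 33*R/(-52 + R))
P(((-3 - 1*3) + 1)*5)² = ((-104 + 35*(((-3 - 1*3) + 1)*5))/(-52 + ((-3 - 1*3) + 1)*5))² = ((-104 + 35*(((-3 - 3) + 1)*5))/(-52 + ((-3 - 3) + 1)*5))² = ((-104 + 35*((-6 + 1)*5))/(-52 + (-6 + 1)*5))² = ((-104 + 35*(-5*5))/(-52 - 5*5))² = ((-104 + 35*(-25))/(-52 - 25))² = ((-104 - 875)/(-77))² = (-1/77*(-979))² = (89/7)² = 7921/49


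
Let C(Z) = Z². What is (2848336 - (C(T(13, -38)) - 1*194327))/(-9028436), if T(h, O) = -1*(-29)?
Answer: -1520911/4514218 ≈ -0.33692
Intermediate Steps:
T(h, O) = 29
(2848336 - (C(T(13, -38)) - 1*194327))/(-9028436) = (2848336 - (29² - 1*194327))/(-9028436) = (2848336 - (841 - 194327))*(-1/9028436) = (2848336 - 1*(-193486))*(-1/9028436) = (2848336 + 193486)*(-1/9028436) = 3041822*(-1/9028436) = -1520911/4514218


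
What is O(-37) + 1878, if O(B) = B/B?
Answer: 1879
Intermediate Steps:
O(B) = 1
O(-37) + 1878 = 1 + 1878 = 1879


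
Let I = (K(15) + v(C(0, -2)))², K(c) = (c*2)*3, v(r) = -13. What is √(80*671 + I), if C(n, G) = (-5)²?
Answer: √59609 ≈ 244.15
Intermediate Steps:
C(n, G) = 25
K(c) = 6*c (K(c) = (2*c)*3 = 6*c)
I = 5929 (I = (6*15 - 13)² = (90 - 13)² = 77² = 5929)
√(80*671 + I) = √(80*671 + 5929) = √(53680 + 5929) = √59609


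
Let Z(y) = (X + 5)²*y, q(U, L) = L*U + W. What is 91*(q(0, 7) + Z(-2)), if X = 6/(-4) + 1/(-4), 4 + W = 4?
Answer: -15379/8 ≈ -1922.4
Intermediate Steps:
W = 0 (W = -4 + 4 = 0)
X = -7/4 (X = 6*(-¼) + 1*(-¼) = -3/2 - ¼ = -7/4 ≈ -1.7500)
q(U, L) = L*U (q(U, L) = L*U + 0 = L*U)
Z(y) = 169*y/16 (Z(y) = (-7/4 + 5)²*y = (13/4)²*y = 169*y/16)
91*(q(0, 7) + Z(-2)) = 91*(7*0 + (169/16)*(-2)) = 91*(0 - 169/8) = 91*(-169/8) = -15379/8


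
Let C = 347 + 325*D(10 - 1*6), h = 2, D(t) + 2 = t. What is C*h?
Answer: 1994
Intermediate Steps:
D(t) = -2 + t
C = 997 (C = 347 + 325*(-2 + (10 - 1*6)) = 347 + 325*(-2 + (10 - 6)) = 347 + 325*(-2 + 4) = 347 + 325*2 = 347 + 650 = 997)
C*h = 997*2 = 1994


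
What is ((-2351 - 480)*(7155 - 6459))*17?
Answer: -33496392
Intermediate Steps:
((-2351 - 480)*(7155 - 6459))*17 = -2831*696*17 = -1970376*17 = -33496392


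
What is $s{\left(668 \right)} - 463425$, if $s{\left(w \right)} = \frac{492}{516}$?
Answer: $- \frac{19927234}{43} \approx -4.6342 \cdot 10^{5}$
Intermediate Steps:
$s{\left(w \right)} = \frac{41}{43}$ ($s{\left(w \right)} = 492 \cdot \frac{1}{516} = \frac{41}{43}$)
$s{\left(668 \right)} - 463425 = \frac{41}{43} - 463425 = - \frac{19927234}{43}$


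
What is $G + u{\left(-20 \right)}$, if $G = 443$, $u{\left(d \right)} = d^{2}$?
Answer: $843$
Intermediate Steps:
$G + u{\left(-20 \right)} = 443 + \left(-20\right)^{2} = 443 + 400 = 843$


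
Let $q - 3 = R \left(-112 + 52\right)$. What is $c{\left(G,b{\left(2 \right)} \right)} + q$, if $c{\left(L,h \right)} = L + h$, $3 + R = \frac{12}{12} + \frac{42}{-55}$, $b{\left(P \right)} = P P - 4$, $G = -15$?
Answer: $\frac{1692}{11} \approx 153.82$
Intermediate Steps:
$b{\left(P \right)} = -4 + P^{2}$ ($b{\left(P \right)} = P^{2} - 4 = -4 + P^{2}$)
$R = - \frac{152}{55}$ ($R = -3 + \left(\frac{12}{12} + \frac{42}{-55}\right) = -3 + \left(12 \cdot \frac{1}{12} + 42 \left(- \frac{1}{55}\right)\right) = -3 + \left(1 - \frac{42}{55}\right) = -3 + \frac{13}{55} = - \frac{152}{55} \approx -2.7636$)
$q = \frac{1857}{11}$ ($q = 3 - \frac{152 \left(-112 + 52\right)}{55} = 3 - - \frac{1824}{11} = 3 + \frac{1824}{11} = \frac{1857}{11} \approx 168.82$)
$c{\left(G,b{\left(2 \right)} \right)} + q = \left(-15 - \left(4 - 2^{2}\right)\right) + \frac{1857}{11} = \left(-15 + \left(-4 + 4\right)\right) + \frac{1857}{11} = \left(-15 + 0\right) + \frac{1857}{11} = -15 + \frac{1857}{11} = \frac{1692}{11}$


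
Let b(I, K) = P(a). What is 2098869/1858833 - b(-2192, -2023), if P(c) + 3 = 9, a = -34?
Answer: -12523/2571 ≈ -4.8709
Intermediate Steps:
P(c) = 6 (P(c) = -3 + 9 = 6)
b(I, K) = 6
2098869/1858833 - b(-2192, -2023) = 2098869/1858833 - 1*6 = 2098869*(1/1858833) - 6 = 2903/2571 - 6 = -12523/2571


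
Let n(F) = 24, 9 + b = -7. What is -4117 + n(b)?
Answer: -4093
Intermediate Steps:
b = -16 (b = -9 - 7 = -16)
-4117 + n(b) = -4117 + 24 = -4093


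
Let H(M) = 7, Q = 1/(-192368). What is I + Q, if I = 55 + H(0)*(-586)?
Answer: -778513297/192368 ≈ -4047.0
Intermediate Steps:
Q = -1/192368 ≈ -5.1984e-6
I = -4047 (I = 55 + 7*(-586) = 55 - 4102 = -4047)
I + Q = -4047 - 1/192368 = -778513297/192368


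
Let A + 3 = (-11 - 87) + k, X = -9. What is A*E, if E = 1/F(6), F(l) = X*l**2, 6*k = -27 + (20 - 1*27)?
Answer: 80/243 ≈ 0.32922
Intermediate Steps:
k = -17/3 (k = (-27 + (20 - 1*27))/6 = (-27 + (20 - 27))/6 = (-27 - 7)/6 = (1/6)*(-34) = -17/3 ≈ -5.6667)
A = -320/3 (A = -3 + ((-11 - 87) - 17/3) = -3 + (-98 - 17/3) = -3 - 311/3 = -320/3 ≈ -106.67)
F(l) = -9*l**2
E = -1/324 (E = 1/(-9*6**2) = 1/(-9*36) = 1/(-324) = -1/324 ≈ -0.0030864)
A*E = -320/3*(-1/324) = 80/243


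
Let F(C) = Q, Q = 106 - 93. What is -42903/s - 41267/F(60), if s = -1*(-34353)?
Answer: -157578110/49621 ≈ -3175.6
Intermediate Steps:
Q = 13
s = 34353
F(C) = 13
-42903/s - 41267/F(60) = -42903/34353 - 41267/13 = -42903*1/34353 - 41267*1/13 = -4767/3817 - 41267/13 = -157578110/49621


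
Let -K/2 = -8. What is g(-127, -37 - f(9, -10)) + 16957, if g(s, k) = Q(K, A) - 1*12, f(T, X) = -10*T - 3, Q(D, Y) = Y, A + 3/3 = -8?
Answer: 16936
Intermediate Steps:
A = -9 (A = -1 - 8 = -9)
K = 16 (K = -2*(-8) = 16)
f(T, X) = -3 - 10*T
g(s, k) = -21 (g(s, k) = -9 - 1*12 = -9 - 12 = -21)
g(-127, -37 - f(9, -10)) + 16957 = -21 + 16957 = 16936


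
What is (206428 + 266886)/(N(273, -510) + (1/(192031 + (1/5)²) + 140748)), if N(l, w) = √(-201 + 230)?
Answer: 1535375011627843802237072/456569976438980184880625 - 10908680844992731264*√29/456569976438980184880625 ≈ 3.3627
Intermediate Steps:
N(l, w) = √29
(206428 + 266886)/(N(273, -510) + (1/(192031 + (1/5)²) + 140748)) = (206428 + 266886)/(√29 + (1/(192031 + (1/5)²) + 140748)) = 473314/(√29 + (1/(192031 + (⅕)²) + 140748)) = 473314/(√29 + (1/(192031 + 1/25) + 140748)) = 473314/(√29 + (1/(4800776/25) + 140748)) = 473314/(√29 + (25/4800776 + 140748)) = 473314/(√29 + 675699620473/4800776) = 473314/(675699620473/4800776 + √29)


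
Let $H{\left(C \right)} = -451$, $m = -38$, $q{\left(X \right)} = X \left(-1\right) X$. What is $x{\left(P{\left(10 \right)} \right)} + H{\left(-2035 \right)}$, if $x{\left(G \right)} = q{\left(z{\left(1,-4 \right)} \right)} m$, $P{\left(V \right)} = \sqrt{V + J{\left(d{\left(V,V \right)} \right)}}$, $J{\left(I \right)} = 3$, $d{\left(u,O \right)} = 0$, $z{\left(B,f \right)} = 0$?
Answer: $-451$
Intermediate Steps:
$q{\left(X \right)} = - X^{2}$ ($q{\left(X \right)} = - X X = - X^{2}$)
$P{\left(V \right)} = \sqrt{3 + V}$ ($P{\left(V \right)} = \sqrt{V + 3} = \sqrt{3 + V}$)
$x{\left(G \right)} = 0$ ($x{\left(G \right)} = - 0^{2} \left(-38\right) = \left(-1\right) 0 \left(-38\right) = 0 \left(-38\right) = 0$)
$x{\left(P{\left(10 \right)} \right)} + H{\left(-2035 \right)} = 0 - 451 = -451$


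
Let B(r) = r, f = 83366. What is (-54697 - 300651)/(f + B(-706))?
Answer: -88837/20665 ≈ -4.2989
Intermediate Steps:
(-54697 - 300651)/(f + B(-706)) = (-54697 - 300651)/(83366 - 706) = -355348/82660 = -355348*1/82660 = -88837/20665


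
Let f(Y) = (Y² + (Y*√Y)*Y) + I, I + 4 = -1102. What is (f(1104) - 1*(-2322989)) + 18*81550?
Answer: 5008599 + 4875264*√69 ≈ 4.5506e+7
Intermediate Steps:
I = -1106 (I = -4 - 1102 = -1106)
f(Y) = -1106 + Y² + Y^(5/2) (f(Y) = (Y² + (Y*√Y)*Y) - 1106 = (Y² + Y^(3/2)*Y) - 1106 = (Y² + Y^(5/2)) - 1106 = -1106 + Y² + Y^(5/2))
(f(1104) - 1*(-2322989)) + 18*81550 = ((-1106 + 1104² + 1104^(5/2)) - 1*(-2322989)) + 18*81550 = ((-1106 + 1218816 + 4875264*√69) + 2322989) + 1467900 = ((1217710 + 4875264*√69) + 2322989) + 1467900 = (3540699 + 4875264*√69) + 1467900 = 5008599 + 4875264*√69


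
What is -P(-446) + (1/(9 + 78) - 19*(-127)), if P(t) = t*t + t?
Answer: -17056958/87 ≈ -1.9606e+5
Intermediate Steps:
P(t) = t + t**2 (P(t) = t**2 + t = t + t**2)
-P(-446) + (1/(9 + 78) - 19*(-127)) = -(-446)*(1 - 446) + (1/(9 + 78) - 19*(-127)) = -(-446)*(-445) + (1/87 + 2413) = -1*198470 + (1/87 + 2413) = -198470 + 209932/87 = -17056958/87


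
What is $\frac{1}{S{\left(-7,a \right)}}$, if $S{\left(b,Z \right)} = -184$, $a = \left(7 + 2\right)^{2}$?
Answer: $- \frac{1}{184} \approx -0.0054348$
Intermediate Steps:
$a = 81$ ($a = 9^{2} = 81$)
$\frac{1}{S{\left(-7,a \right)}} = \frac{1}{-184} = - \frac{1}{184}$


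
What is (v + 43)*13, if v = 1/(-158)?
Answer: 88309/158 ≈ 558.92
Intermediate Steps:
v = -1/158 ≈ -0.0063291
(v + 43)*13 = (-1/158 + 43)*13 = (6793/158)*13 = 88309/158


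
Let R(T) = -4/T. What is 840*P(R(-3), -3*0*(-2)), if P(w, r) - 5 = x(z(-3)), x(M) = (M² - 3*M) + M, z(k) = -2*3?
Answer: 44520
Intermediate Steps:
z(k) = -6
x(M) = M² - 2*M
P(w, r) = 53 (P(w, r) = 5 - 6*(-2 - 6) = 5 - 6*(-8) = 5 + 48 = 53)
840*P(R(-3), -3*0*(-2)) = 840*53 = 44520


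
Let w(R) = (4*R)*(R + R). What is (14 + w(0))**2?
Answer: 196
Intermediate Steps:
w(R) = 8*R**2 (w(R) = (4*R)*(2*R) = 8*R**2)
(14 + w(0))**2 = (14 + 8*0**2)**2 = (14 + 8*0)**2 = (14 + 0)**2 = 14**2 = 196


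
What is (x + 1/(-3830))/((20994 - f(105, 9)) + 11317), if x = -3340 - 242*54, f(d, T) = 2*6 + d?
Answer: -62842641/123303020 ≈ -0.50966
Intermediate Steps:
f(d, T) = 12 + d
x = -16408 (x = -3340 - 1*13068 = -3340 - 13068 = -16408)
(x + 1/(-3830))/((20994 - f(105, 9)) + 11317) = (-16408 + 1/(-3830))/((20994 - (12 + 105)) + 11317) = (-16408 - 1/3830)/((20994 - 1*117) + 11317) = -62842641/(3830*((20994 - 117) + 11317)) = -62842641/(3830*(20877 + 11317)) = -62842641/3830/32194 = -62842641/3830*1/32194 = -62842641/123303020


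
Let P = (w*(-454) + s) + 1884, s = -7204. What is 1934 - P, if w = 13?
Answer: 13156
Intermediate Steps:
P = -11222 (P = (13*(-454) - 7204) + 1884 = (-5902 - 7204) + 1884 = -13106 + 1884 = -11222)
1934 - P = 1934 - 1*(-11222) = 1934 + 11222 = 13156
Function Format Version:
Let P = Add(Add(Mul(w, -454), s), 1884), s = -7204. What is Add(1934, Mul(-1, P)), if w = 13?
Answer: 13156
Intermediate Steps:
P = -11222 (P = Add(Add(Mul(13, -454), -7204), 1884) = Add(Add(-5902, -7204), 1884) = Add(-13106, 1884) = -11222)
Add(1934, Mul(-1, P)) = Add(1934, Mul(-1, -11222)) = Add(1934, 11222) = 13156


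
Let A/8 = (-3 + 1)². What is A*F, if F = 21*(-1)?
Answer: -672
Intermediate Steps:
F = -21
A = 32 (A = 8*(-3 + 1)² = 8*(-2)² = 8*4 = 32)
A*F = 32*(-21) = -672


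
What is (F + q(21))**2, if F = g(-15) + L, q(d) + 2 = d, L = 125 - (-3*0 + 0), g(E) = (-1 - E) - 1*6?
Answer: 23104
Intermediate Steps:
g(E) = -7 - E (g(E) = (-1 - E) - 6 = -7 - E)
L = 125 (L = 125 - (0 + 0) = 125 - 1*0 = 125 + 0 = 125)
q(d) = -2 + d
F = 133 (F = (-7 - 1*(-15)) + 125 = (-7 + 15) + 125 = 8 + 125 = 133)
(F + q(21))**2 = (133 + (-2 + 21))**2 = (133 + 19)**2 = 152**2 = 23104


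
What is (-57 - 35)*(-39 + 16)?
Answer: 2116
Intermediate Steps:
(-57 - 35)*(-39 + 16) = -92*(-23) = 2116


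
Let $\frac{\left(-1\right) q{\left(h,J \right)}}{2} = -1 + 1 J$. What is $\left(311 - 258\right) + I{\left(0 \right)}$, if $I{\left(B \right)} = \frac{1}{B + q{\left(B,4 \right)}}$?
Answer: $\frac{317}{6} \approx 52.833$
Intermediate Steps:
$q{\left(h,J \right)} = 2 - 2 J$ ($q{\left(h,J \right)} = - 2 \left(-1 + 1 J\right) = - 2 \left(-1 + J\right) = 2 - 2 J$)
$I{\left(B \right)} = \frac{1}{-6 + B}$ ($I{\left(B \right)} = \frac{1}{B + \left(2 - 8\right)} = \frac{1}{B - 6} = \frac{1}{-6 + B}$)
$\left(311 - 258\right) + I{\left(0 \right)} = \left(311 - 258\right) + \frac{1}{-6 + 0} = 53 + \frac{1}{-6} = 53 - \frac{1}{6} = \frac{317}{6}$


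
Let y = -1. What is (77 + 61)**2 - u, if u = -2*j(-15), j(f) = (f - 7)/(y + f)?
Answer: 76187/4 ≈ 19047.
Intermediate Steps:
j(f) = (-7 + f)/(-1 + f) (j(f) = (f - 7)/(-1 + f) = (-7 + f)/(-1 + f))
u = -11/4 (u = -2*(-7 - 15)/(-1 - 15) = -2*(-22)/(-16) = -(-1)*(-22)/8 = -2*11/8 = -11/4 ≈ -2.7500)
(77 + 61)**2 - u = (77 + 61)**2 - 1*(-11/4) = 138**2 + 11/4 = 19044 + 11/4 = 76187/4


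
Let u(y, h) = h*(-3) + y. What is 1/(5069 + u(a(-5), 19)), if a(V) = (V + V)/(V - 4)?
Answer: 9/45118 ≈ 0.00019948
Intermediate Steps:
a(V) = 2*V/(-4 + V) (a(V) = (2*V)/(-4 + V) = 2*V/(-4 + V))
u(y, h) = y - 3*h (u(y, h) = -3*h + y = y - 3*h)
1/(5069 + u(a(-5), 19)) = 1/(5069 + (2*(-5)/(-4 - 5) - 3*19)) = 1/(5069 + (2*(-5)/(-9) - 57)) = 1/(5069 + (2*(-5)*(-⅑) - 57)) = 1/(5069 + (10/9 - 57)) = 1/(5069 - 503/9) = 1/(45118/9) = 9/45118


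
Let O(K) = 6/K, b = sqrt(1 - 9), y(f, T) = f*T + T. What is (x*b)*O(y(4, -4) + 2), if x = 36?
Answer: -24*I*sqrt(2) ≈ -33.941*I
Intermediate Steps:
y(f, T) = T + T*f (y(f, T) = T*f + T = T + T*f)
b = 2*I*sqrt(2) (b = sqrt(-8) = 2*I*sqrt(2) ≈ 2.8284*I)
(x*b)*O(y(4, -4) + 2) = (36*(2*I*sqrt(2)))*(6/(-4*(1 + 4) + 2)) = (72*I*sqrt(2))*(6/(-4*5 + 2)) = (72*I*sqrt(2))*(6/(-20 + 2)) = (72*I*sqrt(2))*(6/(-18)) = (72*I*sqrt(2))*(6*(-1/18)) = (72*I*sqrt(2))*(-1/3) = -24*I*sqrt(2)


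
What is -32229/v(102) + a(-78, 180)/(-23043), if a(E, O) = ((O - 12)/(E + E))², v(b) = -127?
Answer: 125508306251/494571909 ≈ 253.77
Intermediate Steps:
a(E, O) = (-12 + O)²/(4*E²) (a(E, O) = ((-12 + O)/((2*E)))² = ((-12 + O)*(1/(2*E)))² = ((-12 + O)/(2*E))² = (-12 + O)²/(4*E²))
-32229/v(102) + a(-78, 180)/(-23043) = -32229/(-127) + ((¼)*(-12 + 180)²/(-78)²)/(-23043) = -32229*(-1/127) + ((¼)*(1/6084)*168²)*(-1/23043) = 32229/127 + ((¼)*(1/6084)*28224)*(-1/23043) = 32229/127 + (196/169)*(-1/23043) = 32229/127 - 196/3894267 = 125508306251/494571909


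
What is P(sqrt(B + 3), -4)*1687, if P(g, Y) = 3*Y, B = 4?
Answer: -20244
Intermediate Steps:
P(sqrt(B + 3), -4)*1687 = (3*(-4))*1687 = -12*1687 = -20244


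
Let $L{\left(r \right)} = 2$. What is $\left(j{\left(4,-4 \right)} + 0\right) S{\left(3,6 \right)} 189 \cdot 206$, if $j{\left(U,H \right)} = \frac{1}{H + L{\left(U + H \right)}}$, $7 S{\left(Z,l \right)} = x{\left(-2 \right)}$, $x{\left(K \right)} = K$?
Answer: $5562$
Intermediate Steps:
$S{\left(Z,l \right)} = - \frac{2}{7}$ ($S{\left(Z,l \right)} = \frac{1}{7} \left(-2\right) = - \frac{2}{7}$)
$j{\left(U,H \right)} = \frac{1}{2 + H}$ ($j{\left(U,H \right)} = \frac{1}{H + 2} = \frac{1}{2 + H}$)
$\left(j{\left(4,-4 \right)} + 0\right) S{\left(3,6 \right)} 189 \cdot 206 = \left(\frac{1}{2 - 4} + 0\right) \left(- \frac{2}{7}\right) 189 \cdot 206 = \left(\frac{1}{-2} + 0\right) \left(- \frac{2}{7}\right) 189 \cdot 206 = \left(- \frac{1}{2} + 0\right) \left(- \frac{2}{7}\right) 189 \cdot 206 = \left(- \frac{1}{2}\right) \left(- \frac{2}{7}\right) 189 \cdot 206 = \frac{1}{7} \cdot 189 \cdot 206 = 27 \cdot 206 = 5562$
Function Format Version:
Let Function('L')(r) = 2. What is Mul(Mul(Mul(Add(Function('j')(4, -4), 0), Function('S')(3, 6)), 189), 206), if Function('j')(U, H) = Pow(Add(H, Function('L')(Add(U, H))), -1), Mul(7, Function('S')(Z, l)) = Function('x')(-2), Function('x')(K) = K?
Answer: 5562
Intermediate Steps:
Function('S')(Z, l) = Rational(-2, 7) (Function('S')(Z, l) = Mul(Rational(1, 7), -2) = Rational(-2, 7))
Function('j')(U, H) = Pow(Add(2, H), -1) (Function('j')(U, H) = Pow(Add(H, 2), -1) = Pow(Add(2, H), -1))
Mul(Mul(Mul(Add(Function('j')(4, -4), 0), Function('S')(3, 6)), 189), 206) = Mul(Mul(Mul(Add(Pow(Add(2, -4), -1), 0), Rational(-2, 7)), 189), 206) = Mul(Mul(Mul(Add(Pow(-2, -1), 0), Rational(-2, 7)), 189), 206) = Mul(Mul(Mul(Add(Rational(-1, 2), 0), Rational(-2, 7)), 189), 206) = Mul(Mul(Mul(Rational(-1, 2), Rational(-2, 7)), 189), 206) = Mul(Mul(Rational(1, 7), 189), 206) = Mul(27, 206) = 5562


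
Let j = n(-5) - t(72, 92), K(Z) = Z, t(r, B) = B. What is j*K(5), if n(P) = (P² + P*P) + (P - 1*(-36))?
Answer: -55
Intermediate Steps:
n(P) = 36 + P + 2*P² (n(P) = (P² + P²) + (P + 36) = 2*P² + (36 + P) = 36 + P + 2*P²)
j = -11 (j = (36 - 5 + 2*(-5)²) - 1*92 = (36 - 5 + 2*25) - 92 = (36 - 5 + 50) - 92 = 81 - 92 = -11)
j*K(5) = -11*5 = -55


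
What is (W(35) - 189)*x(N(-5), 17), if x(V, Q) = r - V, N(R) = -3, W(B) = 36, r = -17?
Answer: 2142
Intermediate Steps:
x(V, Q) = -17 - V
(W(35) - 189)*x(N(-5), 17) = (36 - 189)*(-17 - 1*(-3)) = -153*(-17 + 3) = -153*(-14) = 2142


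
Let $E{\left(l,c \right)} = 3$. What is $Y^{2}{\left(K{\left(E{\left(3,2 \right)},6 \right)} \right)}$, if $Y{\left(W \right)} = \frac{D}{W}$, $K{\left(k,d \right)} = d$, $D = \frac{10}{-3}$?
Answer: $\frac{25}{81} \approx 0.30864$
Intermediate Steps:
$D = - \frac{10}{3}$ ($D = 10 \left(- \frac{1}{3}\right) = - \frac{10}{3} \approx -3.3333$)
$Y{\left(W \right)} = - \frac{10}{3 W}$
$Y^{2}{\left(K{\left(E{\left(3,2 \right)},6 \right)} \right)} = \left(- \frac{10}{3 \cdot 6}\right)^{2} = \left(\left(- \frac{10}{3}\right) \frac{1}{6}\right)^{2} = \left(- \frac{5}{9}\right)^{2} = \frac{25}{81}$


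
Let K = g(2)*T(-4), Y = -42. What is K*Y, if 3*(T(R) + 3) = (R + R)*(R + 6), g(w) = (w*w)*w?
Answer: 2800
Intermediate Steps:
g(w) = w³ (g(w) = w²*w = w³)
T(R) = -3 + 2*R*(6 + R)/3 (T(R) = -3 + ((R + R)*(R + 6))/3 = -3 + ((2*R)*(6 + R))/3 = -3 + (2*R*(6 + R))/3 = -3 + 2*R*(6 + R)/3)
K = -200/3 (K = 2³*(-3 + 4*(-4) + (⅔)*(-4)²) = 8*(-3 - 16 + (⅔)*16) = 8*(-3 - 16 + 32/3) = 8*(-25/3) = -200/3 ≈ -66.667)
K*Y = -200/3*(-42) = 2800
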